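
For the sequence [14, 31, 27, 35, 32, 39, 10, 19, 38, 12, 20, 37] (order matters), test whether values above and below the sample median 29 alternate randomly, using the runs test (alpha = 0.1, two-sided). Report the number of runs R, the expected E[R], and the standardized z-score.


Step 1: Compute median = 29; label A = above, B = below.
Labels in order: BABAAABBABBA  (n_A = 6, n_B = 6)
Step 2: Count runs R = 8.
Step 3: Under H0 (random ordering), E[R] = 2*n_A*n_B/(n_A+n_B) + 1 = 2*6*6/12 + 1 = 7.0000.
        Var[R] = 2*n_A*n_B*(2*n_A*n_B - n_A - n_B) / ((n_A+n_B)^2 * (n_A+n_B-1)) = 4320/1584 = 2.7273.
        SD[R] = 1.6514.
Step 4: Continuity-corrected z = (R - 0.5 - E[R]) / SD[R] = (8 - 0.5 - 7.0000) / 1.6514 = 0.3028.
Step 5: Two-sided p-value via normal approximation = 2*(1 - Phi(|z|)) = 0.762069.
Step 6: alpha = 0.1. fail to reject H0.

R = 8, z = 0.3028, p = 0.762069, fail to reject H0.


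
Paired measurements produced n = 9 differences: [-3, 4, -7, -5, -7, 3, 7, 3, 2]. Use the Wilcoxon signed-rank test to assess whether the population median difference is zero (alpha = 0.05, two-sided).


Step 1: Drop any zero differences (none here) and take |d_i|.
|d| = [3, 4, 7, 5, 7, 3, 7, 3, 2]
Step 2: Midrank |d_i| (ties get averaged ranks).
ranks: |3|->3, |4|->5, |7|->8, |5|->6, |7|->8, |3|->3, |7|->8, |3|->3, |2|->1
Step 3: Attach original signs; sum ranks with positive sign and with negative sign.
W+ = 5 + 3 + 8 + 3 + 1 = 20
W- = 3 + 8 + 6 + 8 = 25
(Check: W+ + W- = 45 should equal n(n+1)/2 = 45.)
Step 4: Test statistic W = min(W+, W-) = 20.
Step 5: Ties in |d|, so use the tie-corrected normal approximation.
        E[W] = n(n+1)/4 = 9*10/4 = 22.5.
        Tie groups: |d|=3 (t=3), |d|=7 (t=3); sum(t^3 - t) = 48.
        Var[W] = n(n+1)(2n+1)/24 - sum(t^3-t)/48 = 1710/24 - 48/48 = 70.25.
        z = (W - E[W]) / sqrt(Var[W]) = (20 - 22.5) / 8.3815 = -0.2983.
        Two-sided p = 2*Phi(z) = 0.765493.
Step 6: alpha = 0.05. fail to reject H0.

W+ = 20, W- = 25, W = min = 20, p = 0.765493, fail to reject H0.


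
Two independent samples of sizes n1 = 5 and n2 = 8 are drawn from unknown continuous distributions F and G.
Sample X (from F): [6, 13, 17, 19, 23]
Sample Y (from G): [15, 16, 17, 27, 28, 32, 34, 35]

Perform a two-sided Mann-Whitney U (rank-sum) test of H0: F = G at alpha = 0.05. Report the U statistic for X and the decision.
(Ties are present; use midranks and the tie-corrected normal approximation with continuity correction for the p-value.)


Step 1: Combine and sort all 13 observations; assign midranks.
sorted (value, group): (6,X), (13,X), (15,Y), (16,Y), (17,X), (17,Y), (19,X), (23,X), (27,Y), (28,Y), (32,Y), (34,Y), (35,Y)
ranks: 6->1, 13->2, 15->3, 16->4, 17->5.5, 17->5.5, 19->7, 23->8, 27->9, 28->10, 32->11, 34->12, 35->13
Step 2: Rank sum for X: R1 = 1 + 2 + 5.5 + 7 + 8 = 23.5.
Step 3: U_X = R1 - n1(n1+1)/2 = 23.5 - 5*6/2 = 23.5 - 15 = 8.5.
       U_Y = n1*n2 - U_X = 40 - 8.5 = 31.5.
Step 4: Ties are present, so use the tie-corrected normal approximation (with continuity correction) for the p-value.
Step 5: p-value = 0.106864; compare to alpha = 0.05. fail to reject H0.

U_X = 8.5, p = 0.106864, fail to reject H0 at alpha = 0.05.


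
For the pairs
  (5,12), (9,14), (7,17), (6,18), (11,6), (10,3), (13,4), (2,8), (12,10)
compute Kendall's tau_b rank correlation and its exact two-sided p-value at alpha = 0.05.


Step 1: Enumerate the 36 unordered pairs (i,j) with i<j and classify each by sign(x_j-x_i) * sign(y_j-y_i).
  (1,2):dx=+4,dy=+2->C; (1,3):dx=+2,dy=+5->C; (1,4):dx=+1,dy=+6->C; (1,5):dx=+6,dy=-6->D
  (1,6):dx=+5,dy=-9->D; (1,7):dx=+8,dy=-8->D; (1,8):dx=-3,dy=-4->C; (1,9):dx=+7,dy=-2->D
  (2,3):dx=-2,dy=+3->D; (2,4):dx=-3,dy=+4->D; (2,5):dx=+2,dy=-8->D; (2,6):dx=+1,dy=-11->D
  (2,7):dx=+4,dy=-10->D; (2,8):dx=-7,dy=-6->C; (2,9):dx=+3,dy=-4->D; (3,4):dx=-1,dy=+1->D
  (3,5):dx=+4,dy=-11->D; (3,6):dx=+3,dy=-14->D; (3,7):dx=+6,dy=-13->D; (3,8):dx=-5,dy=-9->C
  (3,9):dx=+5,dy=-7->D; (4,5):dx=+5,dy=-12->D; (4,6):dx=+4,dy=-15->D; (4,7):dx=+7,dy=-14->D
  (4,8):dx=-4,dy=-10->C; (4,9):dx=+6,dy=-8->D; (5,6):dx=-1,dy=-3->C; (5,7):dx=+2,dy=-2->D
  (5,8):dx=-9,dy=+2->D; (5,9):dx=+1,dy=+4->C; (6,7):dx=+3,dy=+1->C; (6,8):dx=-8,dy=+5->D
  (6,9):dx=+2,dy=+7->C; (7,8):dx=-11,dy=+4->D; (7,9):dx=-1,dy=+6->D; (8,9):dx=+10,dy=+2->C
Step 2: C = 12, D = 24, total pairs = 36.
Step 3: tau = (C - D)/(n(n-1)/2) = (12 - 24)/36 = -0.333333.
Step 4: Exact two-sided p-value (enumerate n! = 362880 permutations of y under H0): p = 0.259518.
Step 5: alpha = 0.05. fail to reject H0.

tau_b = -0.3333 (C=12, D=24), p = 0.259518, fail to reject H0.


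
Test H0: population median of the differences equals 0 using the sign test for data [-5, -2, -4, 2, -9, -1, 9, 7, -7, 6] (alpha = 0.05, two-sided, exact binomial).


Step 1: Discard zero differences. Original n = 10; n_eff = number of nonzero differences = 10.
Nonzero differences (with sign): -5, -2, -4, +2, -9, -1, +9, +7, -7, +6
Step 2: Count signs: positive = 4, negative = 6.
Step 3: Under H0: P(positive) = 0.5, so the number of positives S ~ Bin(10, 0.5).
Step 4: Two-sided exact p-value = sum of Bin(10,0.5) probabilities at or below the observed probability = 0.753906.
Step 5: alpha = 0.05. fail to reject H0.

n_eff = 10, pos = 4, neg = 6, p = 0.753906, fail to reject H0.


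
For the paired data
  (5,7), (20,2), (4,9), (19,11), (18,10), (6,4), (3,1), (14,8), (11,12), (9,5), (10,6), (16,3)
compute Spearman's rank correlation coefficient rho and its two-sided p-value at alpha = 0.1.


Step 1: Rank x and y separately (midranks; no ties here).
rank(x): 5->3, 20->12, 4->2, 19->11, 18->10, 6->4, 3->1, 14->8, 11->7, 9->5, 10->6, 16->9
rank(y): 7->7, 2->2, 9->9, 11->11, 10->10, 4->4, 1->1, 8->8, 12->12, 5->5, 6->6, 3->3
Step 2: d_i = R_x(i) - R_y(i); compute d_i^2.
  (3-7)^2=16, (12-2)^2=100, (2-9)^2=49, (11-11)^2=0, (10-10)^2=0, (4-4)^2=0, (1-1)^2=0, (8-8)^2=0, (7-12)^2=25, (5-5)^2=0, (6-6)^2=0, (9-3)^2=36
sum(d^2) = 226.
Step 3: rho = 1 - 6*226 / (12*(12^2 - 1)) = 1 - 1356/1716 = 0.209790.
Step 4: Under H0, t = rho * sqrt((n-2)/(1-rho^2)) = 0.6785 ~ t(10).
Step 5: Two-sided p-value from the t-distribution with 10 df = 0.512841.
Step 6: alpha = 0.1. fail to reject H0.

rho = 0.2098, p = 0.512841, fail to reject H0 at alpha = 0.1.


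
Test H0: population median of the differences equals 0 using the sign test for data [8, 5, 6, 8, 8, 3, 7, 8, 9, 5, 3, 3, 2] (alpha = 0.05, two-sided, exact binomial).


Step 1: Discard zero differences. Original n = 13; n_eff = number of nonzero differences = 13.
Nonzero differences (with sign): +8, +5, +6, +8, +8, +3, +7, +8, +9, +5, +3, +3, +2
Step 2: Count signs: positive = 13, negative = 0.
Step 3: Under H0: P(positive) = 0.5, so the number of positives S ~ Bin(13, 0.5).
Step 4: Two-sided exact p-value = sum of Bin(13,0.5) probabilities at or below the observed probability = 0.000244.
Step 5: alpha = 0.05. reject H0.

n_eff = 13, pos = 13, neg = 0, p = 0.000244, reject H0.


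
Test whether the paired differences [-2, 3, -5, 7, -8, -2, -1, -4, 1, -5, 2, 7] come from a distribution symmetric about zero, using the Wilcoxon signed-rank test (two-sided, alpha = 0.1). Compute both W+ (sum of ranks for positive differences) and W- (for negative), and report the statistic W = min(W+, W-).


Step 1: Drop any zero differences (none here) and take |d_i|.
|d| = [2, 3, 5, 7, 8, 2, 1, 4, 1, 5, 2, 7]
Step 2: Midrank |d_i| (ties get averaged ranks).
ranks: |2|->4, |3|->6, |5|->8.5, |7|->10.5, |8|->12, |2|->4, |1|->1.5, |4|->7, |1|->1.5, |5|->8.5, |2|->4, |7|->10.5
Step 3: Attach original signs; sum ranks with positive sign and with negative sign.
W+ = 6 + 10.5 + 1.5 + 4 + 10.5 = 32.5
W- = 4 + 8.5 + 12 + 4 + 1.5 + 7 + 8.5 = 45.5
(Check: W+ + W- = 78 should equal n(n+1)/2 = 78.)
Step 4: Test statistic W = min(W+, W-) = 32.5.
Step 5: Ties in |d|, so use the tie-corrected normal approximation.
        E[W] = n(n+1)/4 = 12*13/4 = 39.
        Tie groups: |d|=1 (t=2), |d|=2 (t=3), |d|=5 (t=2), |d|=7 (t=2); sum(t^3 - t) = 42.
        Var[W] = n(n+1)(2n+1)/24 - sum(t^3-t)/48 = 3900/24 - 42/48 = 161.625.
        z = (W - E[W]) / sqrt(Var[W]) = (32.5 - 39) / 12.7132 = -0.5113.
        Two-sided p = 2*Phi(z) = 0.609155.
Step 6: alpha = 0.1. fail to reject H0.

W+ = 32.5, W- = 45.5, W = min = 32.5, p = 0.609155, fail to reject H0.


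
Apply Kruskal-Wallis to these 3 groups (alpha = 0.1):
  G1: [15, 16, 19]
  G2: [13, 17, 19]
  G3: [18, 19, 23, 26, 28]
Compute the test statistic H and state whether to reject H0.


Step 1: Combine all N = 11 observations and assign midranks.
sorted (value, group, rank): (13,G2,1), (15,G1,2), (16,G1,3), (17,G2,4), (18,G3,5), (19,G1,7), (19,G2,7), (19,G3,7), (23,G3,9), (26,G3,10), (28,G3,11)
Step 2: Sum ranks within each group.
R_1 = 12 (n_1 = 3)
R_2 = 12 (n_2 = 3)
R_3 = 42 (n_3 = 5)
Step 3: H = 12/(N(N+1)) * sum(R_i^2/n_i) - 3(N+1)
     = 12/(11*12) * (12^2/3 + 12^2/3 + 42^2/5) - 3*12
     = 0.090909 * 448.8 - 36
     = 4.800000.
Step 4: Ties present; correction factor C = 1 - 24/(11^3 - 11) = 0.981818. Corrected H = 4.800000 / 0.981818 = 4.888889.
Step 5: Under H0, H ~ chi^2(2); p-value = 0.086774.
Step 6: alpha = 0.1. reject H0.

H = 4.8889, df = 2, p = 0.086774, reject H0.


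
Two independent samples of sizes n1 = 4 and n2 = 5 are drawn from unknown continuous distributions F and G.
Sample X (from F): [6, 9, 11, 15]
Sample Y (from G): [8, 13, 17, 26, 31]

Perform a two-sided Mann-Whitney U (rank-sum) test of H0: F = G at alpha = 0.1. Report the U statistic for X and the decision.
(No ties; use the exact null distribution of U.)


Step 1: Combine and sort all 9 observations; assign midranks.
sorted (value, group): (6,X), (8,Y), (9,X), (11,X), (13,Y), (15,X), (17,Y), (26,Y), (31,Y)
ranks: 6->1, 8->2, 9->3, 11->4, 13->5, 15->6, 17->7, 26->8, 31->9
Step 2: Rank sum for X: R1 = 1 + 3 + 4 + 6 = 14.
Step 3: U_X = R1 - n1(n1+1)/2 = 14 - 4*5/2 = 14 - 10 = 4.
       U_Y = n1*n2 - U_X = 20 - 4 = 16.
Step 4: No ties, so the exact null distribution of U (based on enumerating the C(9,4) = 126 equally likely rank assignments) gives the two-sided p-value.
Step 5: p-value = 0.190476; compare to alpha = 0.1. fail to reject H0.

U_X = 4, p = 0.190476, fail to reject H0 at alpha = 0.1.


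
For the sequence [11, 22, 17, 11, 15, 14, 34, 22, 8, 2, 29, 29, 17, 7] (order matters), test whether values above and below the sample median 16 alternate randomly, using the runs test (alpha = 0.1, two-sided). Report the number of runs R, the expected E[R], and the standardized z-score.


Step 1: Compute median = 16; label A = above, B = below.
Labels in order: BAABBBAABBAAAB  (n_A = 7, n_B = 7)
Step 2: Count runs R = 7.
Step 3: Under H0 (random ordering), E[R] = 2*n_A*n_B/(n_A+n_B) + 1 = 2*7*7/14 + 1 = 8.0000.
        Var[R] = 2*n_A*n_B*(2*n_A*n_B - n_A - n_B) / ((n_A+n_B)^2 * (n_A+n_B-1)) = 8232/2548 = 3.2308.
        SD[R] = 1.7974.
Step 4: Continuity-corrected z = (R + 0.5 - E[R]) / SD[R] = (7 + 0.5 - 8.0000) / 1.7974 = -0.2782.
Step 5: Two-sided p-value via normal approximation = 2*(1 - Phi(|z|)) = 0.780879.
Step 6: alpha = 0.1. fail to reject H0.

R = 7, z = -0.2782, p = 0.780879, fail to reject H0.


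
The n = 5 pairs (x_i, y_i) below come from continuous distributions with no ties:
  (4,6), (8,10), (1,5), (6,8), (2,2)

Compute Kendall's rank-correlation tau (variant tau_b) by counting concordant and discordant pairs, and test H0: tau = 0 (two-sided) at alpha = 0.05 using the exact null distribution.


Step 1: Enumerate the 10 unordered pairs (i,j) with i<j and classify each by sign(x_j-x_i) * sign(y_j-y_i).
  (1,2):dx=+4,dy=+4->C; (1,3):dx=-3,dy=-1->C; (1,4):dx=+2,dy=+2->C; (1,5):dx=-2,dy=-4->C
  (2,3):dx=-7,dy=-5->C; (2,4):dx=-2,dy=-2->C; (2,5):dx=-6,dy=-8->C; (3,4):dx=+5,dy=+3->C
  (3,5):dx=+1,dy=-3->D; (4,5):dx=-4,dy=-6->C
Step 2: C = 9, D = 1, total pairs = 10.
Step 3: tau = (C - D)/(n(n-1)/2) = (9 - 1)/10 = 0.800000.
Step 4: Exact two-sided p-value (enumerate n! = 120 permutations of y under H0): p = 0.083333.
Step 5: alpha = 0.05. fail to reject H0.

tau_b = 0.8000 (C=9, D=1), p = 0.083333, fail to reject H0.


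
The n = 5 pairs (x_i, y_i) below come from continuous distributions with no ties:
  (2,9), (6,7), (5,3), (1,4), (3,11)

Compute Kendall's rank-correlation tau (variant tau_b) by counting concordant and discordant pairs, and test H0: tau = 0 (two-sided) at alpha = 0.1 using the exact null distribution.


Step 1: Enumerate the 10 unordered pairs (i,j) with i<j and classify each by sign(x_j-x_i) * sign(y_j-y_i).
  (1,2):dx=+4,dy=-2->D; (1,3):dx=+3,dy=-6->D; (1,4):dx=-1,dy=-5->C; (1,5):dx=+1,dy=+2->C
  (2,3):dx=-1,dy=-4->C; (2,4):dx=-5,dy=-3->C; (2,5):dx=-3,dy=+4->D; (3,4):dx=-4,dy=+1->D
  (3,5):dx=-2,dy=+8->D; (4,5):dx=+2,dy=+7->C
Step 2: C = 5, D = 5, total pairs = 10.
Step 3: tau = (C - D)/(n(n-1)/2) = (5 - 5)/10 = 0.000000.
Step 4: Exact two-sided p-value (enumerate n! = 120 permutations of y under H0): p = 1.000000.
Step 5: alpha = 0.1. fail to reject H0.

tau_b = 0.0000 (C=5, D=5), p = 1.000000, fail to reject H0.


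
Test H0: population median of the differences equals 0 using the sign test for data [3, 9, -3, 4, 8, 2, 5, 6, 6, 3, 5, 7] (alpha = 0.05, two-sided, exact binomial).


Step 1: Discard zero differences. Original n = 12; n_eff = number of nonzero differences = 12.
Nonzero differences (with sign): +3, +9, -3, +4, +8, +2, +5, +6, +6, +3, +5, +7
Step 2: Count signs: positive = 11, negative = 1.
Step 3: Under H0: P(positive) = 0.5, so the number of positives S ~ Bin(12, 0.5).
Step 4: Two-sided exact p-value = sum of Bin(12,0.5) probabilities at or below the observed probability = 0.006348.
Step 5: alpha = 0.05. reject H0.

n_eff = 12, pos = 11, neg = 1, p = 0.006348, reject H0.


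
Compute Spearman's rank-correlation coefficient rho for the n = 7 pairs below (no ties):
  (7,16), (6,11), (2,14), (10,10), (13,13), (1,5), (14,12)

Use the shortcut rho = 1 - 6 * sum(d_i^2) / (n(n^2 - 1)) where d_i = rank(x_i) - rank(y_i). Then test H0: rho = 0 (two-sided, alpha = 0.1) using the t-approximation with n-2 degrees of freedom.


Step 1: Rank x and y separately (midranks; no ties here).
rank(x): 7->4, 6->3, 2->2, 10->5, 13->6, 1->1, 14->7
rank(y): 16->7, 11->3, 14->6, 10->2, 13->5, 5->1, 12->4
Step 2: d_i = R_x(i) - R_y(i); compute d_i^2.
  (4-7)^2=9, (3-3)^2=0, (2-6)^2=16, (5-2)^2=9, (6-5)^2=1, (1-1)^2=0, (7-4)^2=9
sum(d^2) = 44.
Step 3: rho = 1 - 6*44 / (7*(7^2 - 1)) = 1 - 264/336 = 0.214286.
Step 4: Under H0, t = rho * sqrt((n-2)/(1-rho^2)) = 0.4906 ~ t(5).
Step 5: Two-sided p-value from the t-distribution with 5 df = 0.644512.
Step 6: alpha = 0.1. fail to reject H0.

rho = 0.2143, p = 0.644512, fail to reject H0 at alpha = 0.1.


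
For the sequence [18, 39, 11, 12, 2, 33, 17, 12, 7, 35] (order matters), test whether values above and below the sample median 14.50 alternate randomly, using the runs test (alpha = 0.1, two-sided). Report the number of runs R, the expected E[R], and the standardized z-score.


Step 1: Compute median = 14.50; label A = above, B = below.
Labels in order: AABBBAABBA  (n_A = 5, n_B = 5)
Step 2: Count runs R = 5.
Step 3: Under H0 (random ordering), E[R] = 2*n_A*n_B/(n_A+n_B) + 1 = 2*5*5/10 + 1 = 6.0000.
        Var[R] = 2*n_A*n_B*(2*n_A*n_B - n_A - n_B) / ((n_A+n_B)^2 * (n_A+n_B-1)) = 2000/900 = 2.2222.
        SD[R] = 1.4907.
Step 4: Continuity-corrected z = (R + 0.5 - E[R]) / SD[R] = (5 + 0.5 - 6.0000) / 1.4907 = -0.3354.
Step 5: Two-sided p-value via normal approximation = 2*(1 - Phi(|z|)) = 0.737316.
Step 6: alpha = 0.1. fail to reject H0.

R = 5, z = -0.3354, p = 0.737316, fail to reject H0.


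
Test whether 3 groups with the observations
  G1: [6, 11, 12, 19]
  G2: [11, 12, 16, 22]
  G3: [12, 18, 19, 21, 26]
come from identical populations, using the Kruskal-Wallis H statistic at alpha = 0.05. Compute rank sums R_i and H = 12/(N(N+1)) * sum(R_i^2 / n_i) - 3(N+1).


Step 1: Combine all N = 13 observations and assign midranks.
sorted (value, group, rank): (6,G1,1), (11,G1,2.5), (11,G2,2.5), (12,G1,5), (12,G2,5), (12,G3,5), (16,G2,7), (18,G3,8), (19,G1,9.5), (19,G3,9.5), (21,G3,11), (22,G2,12), (26,G3,13)
Step 2: Sum ranks within each group.
R_1 = 18 (n_1 = 4)
R_2 = 26.5 (n_2 = 4)
R_3 = 46.5 (n_3 = 5)
Step 3: H = 12/(N(N+1)) * sum(R_i^2/n_i) - 3(N+1)
     = 12/(13*14) * (18^2/4 + 26.5^2/4 + 46.5^2/5) - 3*14
     = 0.065934 * 689.013 - 42
     = 3.429396.
Step 4: Ties present; correction factor C = 1 - 36/(13^3 - 13) = 0.983516. Corrected H = 3.429396 / 0.983516 = 3.486872.
Step 5: Under H0, H ~ chi^2(2); p-value = 0.174918.
Step 6: alpha = 0.05. fail to reject H0.

H = 3.4869, df = 2, p = 0.174918, fail to reject H0.


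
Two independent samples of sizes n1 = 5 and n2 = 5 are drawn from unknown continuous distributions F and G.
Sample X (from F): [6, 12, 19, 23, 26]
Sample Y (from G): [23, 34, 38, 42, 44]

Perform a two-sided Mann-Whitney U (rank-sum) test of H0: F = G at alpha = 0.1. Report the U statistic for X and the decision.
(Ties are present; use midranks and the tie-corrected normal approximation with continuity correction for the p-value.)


Step 1: Combine and sort all 10 observations; assign midranks.
sorted (value, group): (6,X), (12,X), (19,X), (23,X), (23,Y), (26,X), (34,Y), (38,Y), (42,Y), (44,Y)
ranks: 6->1, 12->2, 19->3, 23->4.5, 23->4.5, 26->6, 34->7, 38->8, 42->9, 44->10
Step 2: Rank sum for X: R1 = 1 + 2 + 3 + 4.5 + 6 = 16.5.
Step 3: U_X = R1 - n1(n1+1)/2 = 16.5 - 5*6/2 = 16.5 - 15 = 1.5.
       U_Y = n1*n2 - U_X = 25 - 1.5 = 23.5.
Step 4: Ties are present, so use the tie-corrected normal approximation (with continuity correction) for the p-value.
Step 5: p-value = 0.027803; compare to alpha = 0.1. reject H0.

U_X = 1.5, p = 0.027803, reject H0 at alpha = 0.1.


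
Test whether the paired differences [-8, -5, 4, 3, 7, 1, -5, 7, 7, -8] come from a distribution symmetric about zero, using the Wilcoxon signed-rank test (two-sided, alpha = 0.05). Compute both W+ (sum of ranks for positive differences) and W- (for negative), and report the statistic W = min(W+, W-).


Step 1: Drop any zero differences (none here) and take |d_i|.
|d| = [8, 5, 4, 3, 7, 1, 5, 7, 7, 8]
Step 2: Midrank |d_i| (ties get averaged ranks).
ranks: |8|->9.5, |5|->4.5, |4|->3, |3|->2, |7|->7, |1|->1, |5|->4.5, |7|->7, |7|->7, |8|->9.5
Step 3: Attach original signs; sum ranks with positive sign and with negative sign.
W+ = 3 + 2 + 7 + 1 + 7 + 7 = 27
W- = 9.5 + 4.5 + 4.5 + 9.5 = 28
(Check: W+ + W- = 55 should equal n(n+1)/2 = 55.)
Step 4: Test statistic W = min(W+, W-) = 27.
Step 5: Ties in |d|, so use the tie-corrected normal approximation.
        E[W] = n(n+1)/4 = 10*11/4 = 27.5.
        Tie groups: |d|=5 (t=2), |d|=7 (t=3), |d|=8 (t=2); sum(t^3 - t) = 36.
        Var[W] = n(n+1)(2n+1)/24 - sum(t^3-t)/48 = 2310/24 - 36/48 = 95.5.
        z = (W - E[W]) / sqrt(Var[W]) = (27 - 27.5) / 9.7724 = -0.0512.
        Two-sided p = 2*Phi(z) = 0.959194.
Step 6: alpha = 0.05. fail to reject H0.

W+ = 27, W- = 28, W = min = 27, p = 0.959194, fail to reject H0.


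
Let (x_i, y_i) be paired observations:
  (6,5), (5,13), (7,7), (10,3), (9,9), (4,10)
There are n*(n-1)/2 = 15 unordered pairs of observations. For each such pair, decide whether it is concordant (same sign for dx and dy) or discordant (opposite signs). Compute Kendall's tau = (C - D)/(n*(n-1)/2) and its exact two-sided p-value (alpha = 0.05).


Step 1: Enumerate the 15 unordered pairs (i,j) with i<j and classify each by sign(x_j-x_i) * sign(y_j-y_i).
  (1,2):dx=-1,dy=+8->D; (1,3):dx=+1,dy=+2->C; (1,4):dx=+4,dy=-2->D; (1,5):dx=+3,dy=+4->C
  (1,6):dx=-2,dy=+5->D; (2,3):dx=+2,dy=-6->D; (2,4):dx=+5,dy=-10->D; (2,5):dx=+4,dy=-4->D
  (2,6):dx=-1,dy=-3->C; (3,4):dx=+3,dy=-4->D; (3,5):dx=+2,dy=+2->C; (3,6):dx=-3,dy=+3->D
  (4,5):dx=-1,dy=+6->D; (4,6):dx=-6,dy=+7->D; (5,6):dx=-5,dy=+1->D
Step 2: C = 4, D = 11, total pairs = 15.
Step 3: tau = (C - D)/(n(n-1)/2) = (4 - 11)/15 = -0.466667.
Step 4: Exact two-sided p-value (enumerate n! = 720 permutations of y under H0): p = 0.272222.
Step 5: alpha = 0.05. fail to reject H0.

tau_b = -0.4667 (C=4, D=11), p = 0.272222, fail to reject H0.


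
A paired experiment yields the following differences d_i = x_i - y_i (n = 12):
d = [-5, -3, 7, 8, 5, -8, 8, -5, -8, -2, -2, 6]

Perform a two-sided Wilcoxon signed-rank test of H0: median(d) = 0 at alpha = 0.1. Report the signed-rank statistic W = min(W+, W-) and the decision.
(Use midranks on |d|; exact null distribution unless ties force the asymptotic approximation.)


Step 1: Drop any zero differences (none here) and take |d_i|.
|d| = [5, 3, 7, 8, 5, 8, 8, 5, 8, 2, 2, 6]
Step 2: Midrank |d_i| (ties get averaged ranks).
ranks: |5|->5, |3|->3, |7|->8, |8|->10.5, |5|->5, |8|->10.5, |8|->10.5, |5|->5, |8|->10.5, |2|->1.5, |2|->1.5, |6|->7
Step 3: Attach original signs; sum ranks with positive sign and with negative sign.
W+ = 8 + 10.5 + 5 + 10.5 + 7 = 41
W- = 5 + 3 + 10.5 + 5 + 10.5 + 1.5 + 1.5 = 37
(Check: W+ + W- = 78 should equal n(n+1)/2 = 78.)
Step 4: Test statistic W = min(W+, W-) = 37.
Step 5: Ties in |d|, so use the tie-corrected normal approximation.
        E[W] = n(n+1)/4 = 12*13/4 = 39.
        Tie groups: |d|=2 (t=2), |d|=5 (t=3), |d|=8 (t=4); sum(t^3 - t) = 90.
        Var[W] = n(n+1)(2n+1)/24 - sum(t^3-t)/48 = 3900/24 - 90/48 = 160.625.
        z = (W - E[W]) / sqrt(Var[W]) = (37 - 39) / 12.6738 = -0.1578.
        Two-sided p = 2*Phi(z) = 0.874610.
Step 6: alpha = 0.1. fail to reject H0.

W+ = 41, W- = 37, W = min = 37, p = 0.874610, fail to reject H0.


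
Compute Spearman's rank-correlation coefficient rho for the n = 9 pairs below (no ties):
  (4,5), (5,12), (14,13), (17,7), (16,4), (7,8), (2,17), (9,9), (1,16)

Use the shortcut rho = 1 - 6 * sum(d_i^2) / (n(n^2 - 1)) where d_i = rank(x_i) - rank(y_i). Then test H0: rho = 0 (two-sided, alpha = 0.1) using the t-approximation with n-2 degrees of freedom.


Step 1: Rank x and y separately (midranks; no ties here).
rank(x): 4->3, 5->4, 14->7, 17->9, 16->8, 7->5, 2->2, 9->6, 1->1
rank(y): 5->2, 12->6, 13->7, 7->3, 4->1, 8->4, 17->9, 9->5, 16->8
Step 2: d_i = R_x(i) - R_y(i); compute d_i^2.
  (3-2)^2=1, (4-6)^2=4, (7-7)^2=0, (9-3)^2=36, (8-1)^2=49, (5-4)^2=1, (2-9)^2=49, (6-5)^2=1, (1-8)^2=49
sum(d^2) = 190.
Step 3: rho = 1 - 6*190 / (9*(9^2 - 1)) = 1 - 1140/720 = -0.583333.
Step 4: Under H0, t = rho * sqrt((n-2)/(1-rho^2)) = -1.9001 ~ t(7).
Step 5: Two-sided p-value from the t-distribution with 7 df = 0.099186.
Step 6: alpha = 0.1. reject H0.

rho = -0.5833, p = 0.099186, reject H0 at alpha = 0.1.


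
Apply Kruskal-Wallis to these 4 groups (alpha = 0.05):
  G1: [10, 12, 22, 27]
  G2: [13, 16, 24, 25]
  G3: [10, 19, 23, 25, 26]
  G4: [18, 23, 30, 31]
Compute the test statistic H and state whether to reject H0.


Step 1: Combine all N = 17 observations and assign midranks.
sorted (value, group, rank): (10,G1,1.5), (10,G3,1.5), (12,G1,3), (13,G2,4), (16,G2,5), (18,G4,6), (19,G3,7), (22,G1,8), (23,G3,9.5), (23,G4,9.5), (24,G2,11), (25,G2,12.5), (25,G3,12.5), (26,G3,14), (27,G1,15), (30,G4,16), (31,G4,17)
Step 2: Sum ranks within each group.
R_1 = 27.5 (n_1 = 4)
R_2 = 32.5 (n_2 = 4)
R_3 = 44.5 (n_3 = 5)
R_4 = 48.5 (n_4 = 4)
Step 3: H = 12/(N(N+1)) * sum(R_i^2/n_i) - 3(N+1)
     = 12/(17*18) * (27.5^2/4 + 32.5^2/4 + 44.5^2/5 + 48.5^2/4) - 3*18
     = 0.039216 * 1437.24 - 54
     = 2.362255.
Step 4: Ties present; correction factor C = 1 - 18/(17^3 - 17) = 0.996324. Corrected H = 2.362255 / 0.996324 = 2.370972.
Step 5: Under H0, H ~ chi^2(3); p-value = 0.499061.
Step 6: alpha = 0.05. fail to reject H0.

H = 2.3710, df = 3, p = 0.499061, fail to reject H0.


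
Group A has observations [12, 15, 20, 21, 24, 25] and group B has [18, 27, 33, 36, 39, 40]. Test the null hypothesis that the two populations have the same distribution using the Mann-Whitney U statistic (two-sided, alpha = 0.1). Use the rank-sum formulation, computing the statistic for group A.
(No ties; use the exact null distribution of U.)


Step 1: Combine and sort all 12 observations; assign midranks.
sorted (value, group): (12,X), (15,X), (18,Y), (20,X), (21,X), (24,X), (25,X), (27,Y), (33,Y), (36,Y), (39,Y), (40,Y)
ranks: 12->1, 15->2, 18->3, 20->4, 21->5, 24->6, 25->7, 27->8, 33->9, 36->10, 39->11, 40->12
Step 2: Rank sum for X: R1 = 1 + 2 + 4 + 5 + 6 + 7 = 25.
Step 3: U_X = R1 - n1(n1+1)/2 = 25 - 6*7/2 = 25 - 21 = 4.
       U_Y = n1*n2 - U_X = 36 - 4 = 32.
Step 4: No ties, so the exact null distribution of U (based on enumerating the C(12,6) = 924 equally likely rank assignments) gives the two-sided p-value.
Step 5: p-value = 0.025974; compare to alpha = 0.1. reject H0.

U_X = 4, p = 0.025974, reject H0 at alpha = 0.1.


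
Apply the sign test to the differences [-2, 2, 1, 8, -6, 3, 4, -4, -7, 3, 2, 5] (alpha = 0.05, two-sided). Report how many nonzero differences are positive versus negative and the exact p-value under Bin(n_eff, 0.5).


Step 1: Discard zero differences. Original n = 12; n_eff = number of nonzero differences = 12.
Nonzero differences (with sign): -2, +2, +1, +8, -6, +3, +4, -4, -7, +3, +2, +5
Step 2: Count signs: positive = 8, negative = 4.
Step 3: Under H0: P(positive) = 0.5, so the number of positives S ~ Bin(12, 0.5).
Step 4: Two-sided exact p-value = sum of Bin(12,0.5) probabilities at or below the observed probability = 0.387695.
Step 5: alpha = 0.05. fail to reject H0.

n_eff = 12, pos = 8, neg = 4, p = 0.387695, fail to reject H0.


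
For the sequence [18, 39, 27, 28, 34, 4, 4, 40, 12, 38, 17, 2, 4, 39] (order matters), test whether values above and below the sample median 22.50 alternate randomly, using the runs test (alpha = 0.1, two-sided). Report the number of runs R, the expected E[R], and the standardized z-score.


Step 1: Compute median = 22.50; label A = above, B = below.
Labels in order: BAAAABBABABBBA  (n_A = 7, n_B = 7)
Step 2: Count runs R = 8.
Step 3: Under H0 (random ordering), E[R] = 2*n_A*n_B/(n_A+n_B) + 1 = 2*7*7/14 + 1 = 8.0000.
        Var[R] = 2*n_A*n_B*(2*n_A*n_B - n_A - n_B) / ((n_A+n_B)^2 * (n_A+n_B-1)) = 8232/2548 = 3.2308.
        SD[R] = 1.7974.
Step 4: R = E[R], so z = 0 with no continuity correction.
Step 5: Two-sided p-value via normal approximation = 2*(1 - Phi(|z|)) = 1.000000.
Step 6: alpha = 0.1. fail to reject H0.

R = 8, z = 0.0000, p = 1.000000, fail to reject H0.


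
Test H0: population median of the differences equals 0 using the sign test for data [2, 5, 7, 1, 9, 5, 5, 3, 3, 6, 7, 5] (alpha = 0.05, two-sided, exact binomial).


Step 1: Discard zero differences. Original n = 12; n_eff = number of nonzero differences = 12.
Nonzero differences (with sign): +2, +5, +7, +1, +9, +5, +5, +3, +3, +6, +7, +5
Step 2: Count signs: positive = 12, negative = 0.
Step 3: Under H0: P(positive) = 0.5, so the number of positives S ~ Bin(12, 0.5).
Step 4: Two-sided exact p-value = sum of Bin(12,0.5) probabilities at or below the observed probability = 0.000488.
Step 5: alpha = 0.05. reject H0.

n_eff = 12, pos = 12, neg = 0, p = 0.000488, reject H0.


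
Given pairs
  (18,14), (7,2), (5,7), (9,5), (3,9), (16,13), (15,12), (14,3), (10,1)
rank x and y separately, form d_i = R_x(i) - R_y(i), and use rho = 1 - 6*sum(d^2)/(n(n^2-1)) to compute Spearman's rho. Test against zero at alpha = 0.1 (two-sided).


Step 1: Rank x and y separately (midranks; no ties here).
rank(x): 18->9, 7->3, 5->2, 9->4, 3->1, 16->8, 15->7, 14->6, 10->5
rank(y): 14->9, 2->2, 7->5, 5->4, 9->6, 13->8, 12->7, 3->3, 1->1
Step 2: d_i = R_x(i) - R_y(i); compute d_i^2.
  (9-9)^2=0, (3-2)^2=1, (2-5)^2=9, (4-4)^2=0, (1-6)^2=25, (8-8)^2=0, (7-7)^2=0, (6-3)^2=9, (5-1)^2=16
sum(d^2) = 60.
Step 3: rho = 1 - 6*60 / (9*(9^2 - 1)) = 1 - 360/720 = 0.500000.
Step 4: Under H0, t = rho * sqrt((n-2)/(1-rho^2)) = 1.5275 ~ t(7).
Step 5: Two-sided p-value from the t-distribution with 7 df = 0.170471.
Step 6: alpha = 0.1. fail to reject H0.

rho = 0.5000, p = 0.170471, fail to reject H0 at alpha = 0.1.


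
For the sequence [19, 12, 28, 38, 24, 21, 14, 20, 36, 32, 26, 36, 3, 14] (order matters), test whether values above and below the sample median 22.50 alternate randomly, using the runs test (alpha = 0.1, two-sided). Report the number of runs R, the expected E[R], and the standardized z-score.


Step 1: Compute median = 22.50; label A = above, B = below.
Labels in order: BBAAABBBAAAABB  (n_A = 7, n_B = 7)
Step 2: Count runs R = 5.
Step 3: Under H0 (random ordering), E[R] = 2*n_A*n_B/(n_A+n_B) + 1 = 2*7*7/14 + 1 = 8.0000.
        Var[R] = 2*n_A*n_B*(2*n_A*n_B - n_A - n_B) / ((n_A+n_B)^2 * (n_A+n_B-1)) = 8232/2548 = 3.2308.
        SD[R] = 1.7974.
Step 4: Continuity-corrected z = (R + 0.5 - E[R]) / SD[R] = (5 + 0.5 - 8.0000) / 1.7974 = -1.3909.
Step 5: Two-sided p-value via normal approximation = 2*(1 - Phi(|z|)) = 0.164264.
Step 6: alpha = 0.1. fail to reject H0.

R = 5, z = -1.3909, p = 0.164264, fail to reject H0.


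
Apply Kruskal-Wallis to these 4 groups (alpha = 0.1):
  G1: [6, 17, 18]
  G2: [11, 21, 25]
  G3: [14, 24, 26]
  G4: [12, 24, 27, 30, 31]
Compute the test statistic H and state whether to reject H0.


Step 1: Combine all N = 14 observations and assign midranks.
sorted (value, group, rank): (6,G1,1), (11,G2,2), (12,G4,3), (14,G3,4), (17,G1,5), (18,G1,6), (21,G2,7), (24,G3,8.5), (24,G4,8.5), (25,G2,10), (26,G3,11), (27,G4,12), (30,G4,13), (31,G4,14)
Step 2: Sum ranks within each group.
R_1 = 12 (n_1 = 3)
R_2 = 19 (n_2 = 3)
R_3 = 23.5 (n_3 = 3)
R_4 = 50.5 (n_4 = 5)
Step 3: H = 12/(N(N+1)) * sum(R_i^2/n_i) - 3(N+1)
     = 12/(14*15) * (12^2/3 + 19^2/3 + 23.5^2/3 + 50.5^2/5) - 3*15
     = 0.057143 * 862.467 - 45
     = 4.283810.
Step 4: Ties present; correction factor C = 1 - 6/(14^3 - 14) = 0.997802. Corrected H = 4.283810 / 0.997802 = 4.293245.
Step 5: Under H0, H ~ chi^2(3); p-value = 0.231491.
Step 6: alpha = 0.1. fail to reject H0.

H = 4.2932, df = 3, p = 0.231491, fail to reject H0.


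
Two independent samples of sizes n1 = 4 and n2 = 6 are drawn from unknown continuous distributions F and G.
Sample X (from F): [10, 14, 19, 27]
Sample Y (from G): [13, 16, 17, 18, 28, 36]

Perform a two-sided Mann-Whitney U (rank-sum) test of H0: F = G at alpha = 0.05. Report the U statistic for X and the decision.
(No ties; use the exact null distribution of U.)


Step 1: Combine and sort all 10 observations; assign midranks.
sorted (value, group): (10,X), (13,Y), (14,X), (16,Y), (17,Y), (18,Y), (19,X), (27,X), (28,Y), (36,Y)
ranks: 10->1, 13->2, 14->3, 16->4, 17->5, 18->6, 19->7, 27->8, 28->9, 36->10
Step 2: Rank sum for X: R1 = 1 + 3 + 7 + 8 = 19.
Step 3: U_X = R1 - n1(n1+1)/2 = 19 - 4*5/2 = 19 - 10 = 9.
       U_Y = n1*n2 - U_X = 24 - 9 = 15.
Step 4: No ties, so the exact null distribution of U (based on enumerating the C(10,4) = 210 equally likely rank assignments) gives the two-sided p-value.
Step 5: p-value = 0.609524; compare to alpha = 0.05. fail to reject H0.

U_X = 9, p = 0.609524, fail to reject H0 at alpha = 0.05.


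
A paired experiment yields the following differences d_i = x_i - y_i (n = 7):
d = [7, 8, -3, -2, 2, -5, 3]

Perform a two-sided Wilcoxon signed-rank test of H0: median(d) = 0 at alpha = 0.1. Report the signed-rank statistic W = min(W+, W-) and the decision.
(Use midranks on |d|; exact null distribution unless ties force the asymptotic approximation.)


Step 1: Drop any zero differences (none here) and take |d_i|.
|d| = [7, 8, 3, 2, 2, 5, 3]
Step 2: Midrank |d_i| (ties get averaged ranks).
ranks: |7|->6, |8|->7, |3|->3.5, |2|->1.5, |2|->1.5, |5|->5, |3|->3.5
Step 3: Attach original signs; sum ranks with positive sign and with negative sign.
W+ = 6 + 7 + 1.5 + 3.5 = 18
W- = 3.5 + 1.5 + 5 = 10
(Check: W+ + W- = 28 should equal n(n+1)/2 = 28.)
Step 4: Test statistic W = min(W+, W-) = 10.
Step 5: Ties in |d|, so use the tie-corrected normal approximation.
        E[W] = n(n+1)/4 = 7*8/4 = 14.
        Tie groups: |d|=2 (t=2), |d|=3 (t=2); sum(t^3 - t) = 12.
        Var[W] = n(n+1)(2n+1)/24 - sum(t^3-t)/48 = 840/24 - 12/48 = 34.75.
        z = (W - E[W]) / sqrt(Var[W]) = (10 - 14) / 5.8949 = -0.6786.
        Two-sided p = 2*Phi(z) = 0.497422.
Step 6: alpha = 0.1. fail to reject H0.

W+ = 18, W- = 10, W = min = 10, p = 0.497422, fail to reject H0.


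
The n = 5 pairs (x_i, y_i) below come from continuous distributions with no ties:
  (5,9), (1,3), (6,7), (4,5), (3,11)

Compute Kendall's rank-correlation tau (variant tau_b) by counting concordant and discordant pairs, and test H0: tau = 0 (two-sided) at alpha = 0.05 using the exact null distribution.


Step 1: Enumerate the 10 unordered pairs (i,j) with i<j and classify each by sign(x_j-x_i) * sign(y_j-y_i).
  (1,2):dx=-4,dy=-6->C; (1,3):dx=+1,dy=-2->D; (1,4):dx=-1,dy=-4->C; (1,5):dx=-2,dy=+2->D
  (2,3):dx=+5,dy=+4->C; (2,4):dx=+3,dy=+2->C; (2,5):dx=+2,dy=+8->C; (3,4):dx=-2,dy=-2->C
  (3,5):dx=-3,dy=+4->D; (4,5):dx=-1,dy=+6->D
Step 2: C = 6, D = 4, total pairs = 10.
Step 3: tau = (C - D)/(n(n-1)/2) = (6 - 4)/10 = 0.200000.
Step 4: Exact two-sided p-value (enumerate n! = 120 permutations of y under H0): p = 0.816667.
Step 5: alpha = 0.05. fail to reject H0.

tau_b = 0.2000 (C=6, D=4), p = 0.816667, fail to reject H0.


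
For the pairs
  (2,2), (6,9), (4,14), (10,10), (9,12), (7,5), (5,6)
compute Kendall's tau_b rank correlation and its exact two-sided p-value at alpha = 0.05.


Step 1: Enumerate the 21 unordered pairs (i,j) with i<j and classify each by sign(x_j-x_i) * sign(y_j-y_i).
  (1,2):dx=+4,dy=+7->C; (1,3):dx=+2,dy=+12->C; (1,4):dx=+8,dy=+8->C; (1,5):dx=+7,dy=+10->C
  (1,6):dx=+5,dy=+3->C; (1,7):dx=+3,dy=+4->C; (2,3):dx=-2,dy=+5->D; (2,4):dx=+4,dy=+1->C
  (2,5):dx=+3,dy=+3->C; (2,6):dx=+1,dy=-4->D; (2,7):dx=-1,dy=-3->C; (3,4):dx=+6,dy=-4->D
  (3,5):dx=+5,dy=-2->D; (3,6):dx=+3,dy=-9->D; (3,7):dx=+1,dy=-8->D; (4,5):dx=-1,dy=+2->D
  (4,6):dx=-3,dy=-5->C; (4,7):dx=-5,dy=-4->C; (5,6):dx=-2,dy=-7->C; (5,7):dx=-4,dy=-6->C
  (6,7):dx=-2,dy=+1->D
Step 2: C = 13, D = 8, total pairs = 21.
Step 3: tau = (C - D)/(n(n-1)/2) = (13 - 8)/21 = 0.238095.
Step 4: Exact two-sided p-value (enumerate n! = 5040 permutations of y under H0): p = 0.561905.
Step 5: alpha = 0.05. fail to reject H0.

tau_b = 0.2381 (C=13, D=8), p = 0.561905, fail to reject H0.


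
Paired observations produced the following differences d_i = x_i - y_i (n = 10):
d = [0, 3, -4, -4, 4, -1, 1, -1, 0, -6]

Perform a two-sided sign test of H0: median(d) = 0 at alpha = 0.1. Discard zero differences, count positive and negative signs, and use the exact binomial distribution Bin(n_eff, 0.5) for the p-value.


Step 1: Discard zero differences. Original n = 10; n_eff = number of nonzero differences = 8.
Nonzero differences (with sign): +3, -4, -4, +4, -1, +1, -1, -6
Step 2: Count signs: positive = 3, negative = 5.
Step 3: Under H0: P(positive) = 0.5, so the number of positives S ~ Bin(8, 0.5).
Step 4: Two-sided exact p-value = sum of Bin(8,0.5) probabilities at or below the observed probability = 0.726562.
Step 5: alpha = 0.1. fail to reject H0.

n_eff = 8, pos = 3, neg = 5, p = 0.726562, fail to reject H0.


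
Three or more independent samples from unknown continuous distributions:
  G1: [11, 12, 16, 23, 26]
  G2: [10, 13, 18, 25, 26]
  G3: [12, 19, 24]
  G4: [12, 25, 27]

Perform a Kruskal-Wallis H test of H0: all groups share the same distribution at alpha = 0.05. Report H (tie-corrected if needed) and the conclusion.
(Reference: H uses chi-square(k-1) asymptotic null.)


Step 1: Combine all N = 16 observations and assign midranks.
sorted (value, group, rank): (10,G2,1), (11,G1,2), (12,G1,4), (12,G3,4), (12,G4,4), (13,G2,6), (16,G1,7), (18,G2,8), (19,G3,9), (23,G1,10), (24,G3,11), (25,G2,12.5), (25,G4,12.5), (26,G1,14.5), (26,G2,14.5), (27,G4,16)
Step 2: Sum ranks within each group.
R_1 = 37.5 (n_1 = 5)
R_2 = 42 (n_2 = 5)
R_3 = 24 (n_3 = 3)
R_4 = 32.5 (n_4 = 3)
Step 3: H = 12/(N(N+1)) * sum(R_i^2/n_i) - 3(N+1)
     = 12/(16*17) * (37.5^2/5 + 42^2/5 + 24^2/3 + 32.5^2/3) - 3*17
     = 0.044118 * 1178.13 - 51
     = 0.976471.
Step 4: Ties present; correction factor C = 1 - 36/(16^3 - 16) = 0.991176. Corrected H = 0.976471 / 0.991176 = 0.985163.
Step 5: Under H0, H ~ chi^2(3); p-value = 0.804842.
Step 6: alpha = 0.05. fail to reject H0.

H = 0.9852, df = 3, p = 0.804842, fail to reject H0.


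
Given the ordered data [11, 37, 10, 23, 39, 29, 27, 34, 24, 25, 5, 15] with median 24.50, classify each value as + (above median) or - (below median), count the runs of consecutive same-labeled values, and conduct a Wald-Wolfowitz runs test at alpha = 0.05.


Step 1: Compute median = 24.50; label A = above, B = below.
Labels in order: BABBAAAABABB  (n_A = 6, n_B = 6)
Step 2: Count runs R = 7.
Step 3: Under H0 (random ordering), E[R] = 2*n_A*n_B/(n_A+n_B) + 1 = 2*6*6/12 + 1 = 7.0000.
        Var[R] = 2*n_A*n_B*(2*n_A*n_B - n_A - n_B) / ((n_A+n_B)^2 * (n_A+n_B-1)) = 4320/1584 = 2.7273.
        SD[R] = 1.6514.
Step 4: R = E[R], so z = 0 with no continuity correction.
Step 5: Two-sided p-value via normal approximation = 2*(1 - Phi(|z|)) = 1.000000.
Step 6: alpha = 0.05. fail to reject H0.

R = 7, z = 0.0000, p = 1.000000, fail to reject H0.


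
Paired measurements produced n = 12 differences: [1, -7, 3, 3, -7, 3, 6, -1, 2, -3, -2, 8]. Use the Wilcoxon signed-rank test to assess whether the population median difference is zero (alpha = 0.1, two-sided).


Step 1: Drop any zero differences (none here) and take |d_i|.
|d| = [1, 7, 3, 3, 7, 3, 6, 1, 2, 3, 2, 8]
Step 2: Midrank |d_i| (ties get averaged ranks).
ranks: |1|->1.5, |7|->10.5, |3|->6.5, |3|->6.5, |7|->10.5, |3|->6.5, |6|->9, |1|->1.5, |2|->3.5, |3|->6.5, |2|->3.5, |8|->12
Step 3: Attach original signs; sum ranks with positive sign and with negative sign.
W+ = 1.5 + 6.5 + 6.5 + 6.5 + 9 + 3.5 + 12 = 45.5
W- = 10.5 + 10.5 + 1.5 + 6.5 + 3.5 = 32.5
(Check: W+ + W- = 78 should equal n(n+1)/2 = 78.)
Step 4: Test statistic W = min(W+, W-) = 32.5.
Step 5: Ties in |d|, so use the tie-corrected normal approximation.
        E[W] = n(n+1)/4 = 12*13/4 = 39.
        Tie groups: |d|=1 (t=2), |d|=2 (t=2), |d|=3 (t=4), |d|=7 (t=2); sum(t^3 - t) = 78.
        Var[W] = n(n+1)(2n+1)/24 - sum(t^3-t)/48 = 3900/24 - 78/48 = 160.875.
        z = (W - E[W]) / sqrt(Var[W]) = (32.5 - 39) / 12.6837 = -0.5125.
        Two-sided p = 2*Phi(z) = 0.608322.
Step 6: alpha = 0.1. fail to reject H0.

W+ = 45.5, W- = 32.5, W = min = 32.5, p = 0.608322, fail to reject H0.


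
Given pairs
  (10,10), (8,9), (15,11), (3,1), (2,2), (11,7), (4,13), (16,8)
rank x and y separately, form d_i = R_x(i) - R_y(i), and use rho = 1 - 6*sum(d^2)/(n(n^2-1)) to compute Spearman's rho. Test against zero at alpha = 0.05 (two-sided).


Step 1: Rank x and y separately (midranks; no ties here).
rank(x): 10->5, 8->4, 15->7, 3->2, 2->1, 11->6, 4->3, 16->8
rank(y): 10->6, 9->5, 11->7, 1->1, 2->2, 7->3, 13->8, 8->4
Step 2: d_i = R_x(i) - R_y(i); compute d_i^2.
  (5-6)^2=1, (4-5)^2=1, (7-7)^2=0, (2-1)^2=1, (1-2)^2=1, (6-3)^2=9, (3-8)^2=25, (8-4)^2=16
sum(d^2) = 54.
Step 3: rho = 1 - 6*54 / (8*(8^2 - 1)) = 1 - 324/504 = 0.357143.
Step 4: Under H0, t = rho * sqrt((n-2)/(1-rho^2)) = 0.9366 ~ t(6).
Step 5: Two-sided p-value from the t-distribution with 6 df = 0.385121.
Step 6: alpha = 0.05. fail to reject H0.

rho = 0.3571, p = 0.385121, fail to reject H0 at alpha = 0.05.


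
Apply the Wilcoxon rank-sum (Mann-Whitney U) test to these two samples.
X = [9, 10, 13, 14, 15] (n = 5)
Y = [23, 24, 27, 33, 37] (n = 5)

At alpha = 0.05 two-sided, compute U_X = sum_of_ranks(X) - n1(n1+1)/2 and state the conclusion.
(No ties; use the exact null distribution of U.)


Step 1: Combine and sort all 10 observations; assign midranks.
sorted (value, group): (9,X), (10,X), (13,X), (14,X), (15,X), (23,Y), (24,Y), (27,Y), (33,Y), (37,Y)
ranks: 9->1, 10->2, 13->3, 14->4, 15->5, 23->6, 24->7, 27->8, 33->9, 37->10
Step 2: Rank sum for X: R1 = 1 + 2 + 3 + 4 + 5 = 15.
Step 3: U_X = R1 - n1(n1+1)/2 = 15 - 5*6/2 = 15 - 15 = 0.
       U_Y = n1*n2 - U_X = 25 - 0 = 25.
Step 4: No ties, so the exact null distribution of U (based on enumerating the C(10,5) = 252 equally likely rank assignments) gives the two-sided p-value.
Step 5: p-value = 0.007937; compare to alpha = 0.05. reject H0.

U_X = 0, p = 0.007937, reject H0 at alpha = 0.05.


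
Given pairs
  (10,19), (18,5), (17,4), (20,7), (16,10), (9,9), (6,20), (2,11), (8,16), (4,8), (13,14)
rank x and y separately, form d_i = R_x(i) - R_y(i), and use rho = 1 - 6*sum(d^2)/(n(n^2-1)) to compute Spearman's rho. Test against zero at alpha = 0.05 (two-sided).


Step 1: Rank x and y separately (midranks; no ties here).
rank(x): 10->6, 18->10, 17->9, 20->11, 16->8, 9->5, 6->3, 2->1, 8->4, 4->2, 13->7
rank(y): 19->10, 5->2, 4->1, 7->3, 10->6, 9->5, 20->11, 11->7, 16->9, 8->4, 14->8
Step 2: d_i = R_x(i) - R_y(i); compute d_i^2.
  (6-10)^2=16, (10-2)^2=64, (9-1)^2=64, (11-3)^2=64, (8-6)^2=4, (5-5)^2=0, (3-11)^2=64, (1-7)^2=36, (4-9)^2=25, (2-4)^2=4, (7-8)^2=1
sum(d^2) = 342.
Step 3: rho = 1 - 6*342 / (11*(11^2 - 1)) = 1 - 2052/1320 = -0.554545.
Step 4: Under H0, t = rho * sqrt((n-2)/(1-rho^2)) = -1.9992 ~ t(9).
Step 5: Two-sided p-value from the t-distribution with 9 df = 0.076652.
Step 6: alpha = 0.05. fail to reject H0.

rho = -0.5545, p = 0.076652, fail to reject H0 at alpha = 0.05.
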